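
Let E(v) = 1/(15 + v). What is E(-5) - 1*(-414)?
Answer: 4141/10 ≈ 414.10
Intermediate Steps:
E(-5) - 1*(-414) = 1/(15 - 5) - 1*(-414) = 1/10 + 414 = ⅒ + 414 = 4141/10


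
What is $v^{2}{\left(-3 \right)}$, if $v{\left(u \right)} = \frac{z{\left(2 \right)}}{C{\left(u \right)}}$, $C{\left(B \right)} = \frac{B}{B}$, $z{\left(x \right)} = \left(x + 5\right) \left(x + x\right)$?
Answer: $784$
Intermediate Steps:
$z{\left(x \right)} = 2 x \left(5 + x\right)$ ($z{\left(x \right)} = \left(5 + x\right) 2 x = 2 x \left(5 + x\right)$)
$C{\left(B \right)} = 1$
$v{\left(u \right)} = 28$ ($v{\left(u \right)} = \frac{2 \cdot 2 \left(5 + 2\right)}{1} = 2 \cdot 2 \cdot 7 \cdot 1 = 28 \cdot 1 = 28$)
$v^{2}{\left(-3 \right)} = 28^{2} = 784$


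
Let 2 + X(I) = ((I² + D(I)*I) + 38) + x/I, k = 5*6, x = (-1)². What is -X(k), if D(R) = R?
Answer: -55081/30 ≈ -1836.0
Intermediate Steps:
x = 1
k = 30
X(I) = 36 + 1/I + 2*I² (X(I) = -2 + (((I² + I*I) + 38) + 1/I) = -2 + (((I² + I²) + 38) + 1/I) = -2 + ((2*I² + 38) + 1/I) = -2 + ((38 + 2*I²) + 1/I) = -2 + (38 + 1/I + 2*I²) = 36 + 1/I + 2*I²)
-X(k) = -(36 + 1/30 + 2*30²) = -(36 + 1/30 + 2*900) = -(36 + 1/30 + 1800) = -1*55081/30 = -55081/30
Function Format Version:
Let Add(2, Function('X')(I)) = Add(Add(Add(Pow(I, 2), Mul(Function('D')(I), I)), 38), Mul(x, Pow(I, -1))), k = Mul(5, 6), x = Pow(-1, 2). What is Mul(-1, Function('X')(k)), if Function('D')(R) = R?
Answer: Rational(-55081, 30) ≈ -1836.0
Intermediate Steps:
x = 1
k = 30
Function('X')(I) = Add(36, Pow(I, -1), Mul(2, Pow(I, 2))) (Function('X')(I) = Add(-2, Add(Add(Add(Pow(I, 2), Mul(I, I)), 38), Mul(1, Pow(I, -1)))) = Add(-2, Add(Add(Add(Pow(I, 2), Pow(I, 2)), 38), Pow(I, -1))) = Add(-2, Add(Add(Mul(2, Pow(I, 2)), 38), Pow(I, -1))) = Add(-2, Add(Add(38, Mul(2, Pow(I, 2))), Pow(I, -1))) = Add(-2, Add(38, Pow(I, -1), Mul(2, Pow(I, 2)))) = Add(36, Pow(I, -1), Mul(2, Pow(I, 2))))
Mul(-1, Function('X')(k)) = Mul(-1, Add(36, Pow(30, -1), Mul(2, Pow(30, 2)))) = Mul(-1, Add(36, Rational(1, 30), Mul(2, 900))) = Mul(-1, Add(36, Rational(1, 30), 1800)) = Mul(-1, Rational(55081, 30)) = Rational(-55081, 30)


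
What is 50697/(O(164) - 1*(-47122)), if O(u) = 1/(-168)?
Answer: 8517096/7916495 ≈ 1.0759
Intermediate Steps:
O(u) = -1/168
50697/(O(164) - 1*(-47122)) = 50697/(-1/168 - 1*(-47122)) = 50697/(-1/168 + 47122) = 50697/(7916495/168) = 50697*(168/7916495) = 8517096/7916495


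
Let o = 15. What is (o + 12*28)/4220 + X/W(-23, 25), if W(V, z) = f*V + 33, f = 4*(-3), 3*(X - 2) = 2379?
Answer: 1154453/434660 ≈ 2.6560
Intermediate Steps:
X = 795 (X = 2 + (1/3)*2379 = 2 + 793 = 795)
f = -12
W(V, z) = 33 - 12*V (W(V, z) = -12*V + 33 = 33 - 12*V)
(o + 12*28)/4220 + X/W(-23, 25) = (15 + 12*28)/4220 + 795/(33 - 12*(-23)) = (15 + 336)*(1/4220) + 795/(33 + 276) = 351*(1/4220) + 795/309 = 351/4220 + 795*(1/309) = 351/4220 + 265/103 = 1154453/434660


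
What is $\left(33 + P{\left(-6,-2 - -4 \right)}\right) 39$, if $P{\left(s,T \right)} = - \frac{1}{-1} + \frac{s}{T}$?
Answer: $1209$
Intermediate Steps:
$P{\left(s,T \right)} = 1 + \frac{s}{T}$ ($P{\left(s,T \right)} = \left(-1\right) \left(-1\right) + \frac{s}{T} = 1 + \frac{s}{T}$)
$\left(33 + P{\left(-6,-2 - -4 \right)}\right) 39 = \left(33 + \frac{\left(-2 - -4\right) - 6}{-2 - -4}\right) 39 = \left(33 + \frac{\left(-2 + 4\right) - 6}{-2 + 4}\right) 39 = \left(33 + \frac{2 - 6}{2}\right) 39 = \left(33 + \frac{1}{2} \left(-4\right)\right) 39 = \left(33 - 2\right) 39 = 31 \cdot 39 = 1209$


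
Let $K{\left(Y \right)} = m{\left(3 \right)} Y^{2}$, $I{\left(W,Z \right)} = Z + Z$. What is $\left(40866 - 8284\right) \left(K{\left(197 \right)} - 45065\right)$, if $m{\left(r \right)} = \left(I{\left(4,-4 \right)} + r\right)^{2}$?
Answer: $30143563120$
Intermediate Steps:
$I{\left(W,Z \right)} = 2 Z$
$m{\left(r \right)} = \left(-8 + r\right)^{2}$ ($m{\left(r \right)} = \left(2 \left(-4\right) + r\right)^{2} = \left(-8 + r\right)^{2}$)
$K{\left(Y \right)} = 25 Y^{2}$ ($K{\left(Y \right)} = \left(-8 + 3\right)^{2} Y^{2} = \left(-5\right)^{2} Y^{2} = 25 Y^{2}$)
$\left(40866 - 8284\right) \left(K{\left(197 \right)} - 45065\right) = \left(40866 - 8284\right) \left(25 \cdot 197^{2} - 45065\right) = 32582 \left(25 \cdot 38809 - 45065\right) = 32582 \left(970225 - 45065\right) = 32582 \cdot 925160 = 30143563120$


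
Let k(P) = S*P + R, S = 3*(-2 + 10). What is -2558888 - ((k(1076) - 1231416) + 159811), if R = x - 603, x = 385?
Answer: -1512889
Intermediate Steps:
S = 24 (S = 3*8 = 24)
R = -218 (R = 385 - 603 = -218)
k(P) = -218 + 24*P (k(P) = 24*P - 218 = -218 + 24*P)
-2558888 - ((k(1076) - 1231416) + 159811) = -2558888 - (((-218 + 24*1076) - 1231416) + 159811) = -2558888 - (((-218 + 25824) - 1231416) + 159811) = -2558888 - ((25606 - 1231416) + 159811) = -2558888 - (-1205810 + 159811) = -2558888 - 1*(-1045999) = -2558888 + 1045999 = -1512889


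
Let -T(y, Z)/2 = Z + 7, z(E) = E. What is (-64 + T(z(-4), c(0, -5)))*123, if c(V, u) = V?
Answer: -9594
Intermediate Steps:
T(y, Z) = -14 - 2*Z (T(y, Z) = -2*(Z + 7) = -2*(7 + Z) = -14 - 2*Z)
(-64 + T(z(-4), c(0, -5)))*123 = (-64 + (-14 - 2*0))*123 = (-64 + (-14 + 0))*123 = (-64 - 14)*123 = -78*123 = -9594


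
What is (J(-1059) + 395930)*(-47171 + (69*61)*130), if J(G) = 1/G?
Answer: 209644515210131/1059 ≈ 1.9796e+11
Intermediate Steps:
(J(-1059) + 395930)*(-47171 + (69*61)*130) = (1/(-1059) + 395930)*(-47171 + (69*61)*130) = (-1/1059 + 395930)*(-47171 + 4209*130) = 419289869*(-47171 + 547170)/1059 = (419289869/1059)*499999 = 209644515210131/1059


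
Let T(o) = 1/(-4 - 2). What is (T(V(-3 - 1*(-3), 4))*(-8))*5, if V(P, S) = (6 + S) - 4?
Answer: 20/3 ≈ 6.6667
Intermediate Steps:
V(P, S) = 2 + S
T(o) = -⅙ (T(o) = 1/(-6) = -⅙)
(T(V(-3 - 1*(-3), 4))*(-8))*5 = -⅙*(-8)*5 = (4/3)*5 = 20/3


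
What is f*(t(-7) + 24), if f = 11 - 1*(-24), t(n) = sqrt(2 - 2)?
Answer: 840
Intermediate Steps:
t(n) = 0 (t(n) = sqrt(0) = 0)
f = 35 (f = 11 + 24 = 35)
f*(t(-7) + 24) = 35*(0 + 24) = 35*24 = 840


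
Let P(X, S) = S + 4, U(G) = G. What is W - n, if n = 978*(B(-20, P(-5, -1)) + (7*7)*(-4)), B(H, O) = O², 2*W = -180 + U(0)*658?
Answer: 182796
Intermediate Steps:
P(X, S) = 4 + S
W = -90 (W = (-180 + 0*658)/2 = (-180 + 0)/2 = (½)*(-180) = -90)
n = -182886 (n = 978*((4 - 1)² + (7*7)*(-4)) = 978*(3² + 49*(-4)) = 978*(9 - 196) = 978*(-187) = -182886)
W - n = -90 - 1*(-182886) = -90 + 182886 = 182796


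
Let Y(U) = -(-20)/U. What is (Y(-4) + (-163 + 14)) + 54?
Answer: -100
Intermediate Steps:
Y(U) = 20/U
(Y(-4) + (-163 + 14)) + 54 = (20/(-4) + (-163 + 14)) + 54 = (20*(-¼) - 149) + 54 = (-5 - 149) + 54 = -154 + 54 = -100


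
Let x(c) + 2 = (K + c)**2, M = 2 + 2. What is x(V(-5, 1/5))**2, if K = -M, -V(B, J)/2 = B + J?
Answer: 538756/625 ≈ 862.01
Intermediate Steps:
M = 4
V(B, J) = -2*B - 2*J (V(B, J) = -2*(B + J) = -2*B - 2*J)
K = -4 (K = -1*4 = -4)
x(c) = -2 + (-4 + c)**2
x(V(-5, 1/5))**2 = (-2 + (-4 + (-2*(-5) - 2/5))**2)**2 = (-2 + (-4 + (10 - 2*1/5))**2)**2 = (-2 + (-4 + (10 - 2/5))**2)**2 = (-2 + (-4 + 48/5)**2)**2 = (-2 + (28/5)**2)**2 = (-2 + 784/25)**2 = (734/25)**2 = 538756/625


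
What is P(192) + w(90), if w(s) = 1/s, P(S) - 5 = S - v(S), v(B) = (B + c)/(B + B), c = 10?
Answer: 565877/2880 ≈ 196.49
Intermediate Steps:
v(B) = (10 + B)/(2*B) (v(B) = (B + 10)/(B + B) = (10 + B)/((2*B)) = (10 + B)*(1/(2*B)) = (10 + B)/(2*B))
P(S) = 5 + S - (10 + S)/(2*S) (P(S) = 5 + (S - (10 + S)/(2*S)) = 5 + S - (10 + S)/(2*S))
P(192) + w(90) = (9/2 + 192 - 5/192) + 1/90 = 37723/192 + 1/90 = 565877/2880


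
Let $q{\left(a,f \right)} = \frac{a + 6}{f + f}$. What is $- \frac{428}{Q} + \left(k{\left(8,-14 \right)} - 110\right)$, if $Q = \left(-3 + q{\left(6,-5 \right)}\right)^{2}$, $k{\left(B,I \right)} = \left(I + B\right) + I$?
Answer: $- \frac{68030}{441} \approx -154.26$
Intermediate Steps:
$k{\left(B,I \right)} = B + 2 I$ ($k{\left(B,I \right)} = \left(B + I\right) + I = B + 2 I$)
$q{\left(a,f \right)} = \frac{6 + a}{2 f}$
$Q = \frac{441}{25}$ ($Q = \left(-3 + \frac{6 + 6}{2 \left(-5\right)}\right)^{2} = \left(-3 + \frac{1}{2} \left(- \frac{1}{5}\right) 12\right)^{2} = \left(-3 - \frac{6}{5}\right)^{2} = \left(- \frac{21}{5}\right)^{2} = \frac{441}{25} \approx 17.64$)
$- \frac{428}{Q} + \left(k{\left(8,-14 \right)} - 110\right) = - \frac{428}{\frac{441}{25}} + \left(\left(8 + 2 \left(-14\right)\right) - 110\right) = \left(-428\right) \frac{25}{441} + \left(\left(8 - 28\right) - 110\right) = - \frac{10700}{441} - 130 = - \frac{68030}{441}$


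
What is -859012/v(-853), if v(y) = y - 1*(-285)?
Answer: 214753/142 ≈ 1512.3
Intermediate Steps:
v(y) = 285 + y (v(y) = y + 285 = 285 + y)
-859012/v(-853) = -859012/(285 - 853) = -859012/(-568) = -859012*(-1/568) = 214753/142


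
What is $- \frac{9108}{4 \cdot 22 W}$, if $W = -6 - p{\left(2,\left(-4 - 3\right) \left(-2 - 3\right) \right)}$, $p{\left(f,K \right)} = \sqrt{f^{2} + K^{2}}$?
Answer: $- \frac{621}{1193} + \frac{207 \sqrt{1229}}{2386} \approx 2.5209$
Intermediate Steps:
$p{\left(f,K \right)} = \sqrt{K^{2} + f^{2}}$
$W = -6 - \sqrt{1229}$ ($W = -6 - \sqrt{\left(\left(-4 - 3\right) \left(-2 - 3\right)\right)^{2} + 2^{2}} = -6 - \sqrt{\left(\left(-4 - 3\right) \left(-5\right)\right)^{2} + 4} = -6 - \sqrt{\left(\left(-7\right) \left(-5\right)\right)^{2} + 4} = -6 - \sqrt{35^{2} + 4} = -6 - \sqrt{1225 + 4} = -6 - \sqrt{1229} \approx -41.057$)
$- \frac{9108}{4 \cdot 22 W} = - \frac{9108}{4 \cdot 22 \left(-6 - \sqrt{1229}\right)} = - \frac{9108}{88 \left(-6 - \sqrt{1229}\right)} = - \frac{9108}{-528 - 88 \sqrt{1229}}$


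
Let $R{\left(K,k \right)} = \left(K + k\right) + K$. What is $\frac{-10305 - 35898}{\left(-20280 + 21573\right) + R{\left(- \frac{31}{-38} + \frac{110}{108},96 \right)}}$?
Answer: $- \frac{23702139}{714439} \approx -33.176$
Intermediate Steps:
$R{\left(K,k \right)} = k + 2 K$
$\frac{-10305 - 35898}{\left(-20280 + 21573\right) + R{\left(- \frac{31}{-38} + \frac{110}{108},96 \right)}} = \frac{-10305 - 35898}{\left(-20280 + 21573\right) + \left(96 + 2 \left(- \frac{31}{-38} + \frac{110}{108}\right)\right)} = - \frac{46203}{1293 + \left(96 + 2 \left(\left(-31\right) \left(- \frac{1}{38}\right) + 110 \cdot \frac{1}{108}\right)\right)} = - \frac{46203}{1293 + \left(96 + 2 \left(\frac{31}{38} + \frac{55}{54}\right)\right)} = - \frac{46203}{1293 + \left(96 + 2 \cdot \frac{941}{513}\right)} = - \frac{46203}{1293 + \left(96 + \frac{1882}{513}\right)} = - \frac{46203}{1293 + \frac{51130}{513}} = - \frac{46203}{\frac{714439}{513}} = \left(-46203\right) \frac{513}{714439} = - \frac{23702139}{714439}$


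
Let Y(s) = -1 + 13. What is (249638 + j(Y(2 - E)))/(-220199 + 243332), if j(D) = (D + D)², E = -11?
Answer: 250214/23133 ≈ 10.816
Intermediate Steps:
Y(s) = 12
j(D) = 4*D² (j(D) = (2*D)² = 4*D²)
(249638 + j(Y(2 - E)))/(-220199 + 243332) = (249638 + 4*12²)/(-220199 + 243332) = (249638 + 4*144)/23133 = (249638 + 576)*(1/23133) = 250214*(1/23133) = 250214/23133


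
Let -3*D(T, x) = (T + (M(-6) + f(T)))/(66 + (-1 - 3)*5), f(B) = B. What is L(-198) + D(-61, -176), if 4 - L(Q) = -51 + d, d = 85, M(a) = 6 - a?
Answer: -2015/69 ≈ -29.203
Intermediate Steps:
L(Q) = -30 (L(Q) = 4 - (-51 + 85) = 4 - 1*34 = 4 - 34 = -30)
D(T, x) = -2/23 - T/69 (D(T, x) = -(T + ((6 - 1*(-6)) + T))/(3*(66 + (-1 - 3)*5)) = -(T + ((6 + 6) + T))/(3*(66 - 4*5)) = -(T + (12 + T))/(3*(66 - 20)) = -(12 + 2*T)/(3*46) = -(6/23 + T/23)/3 = -2/23 - T/69)
L(-198) + D(-61, -176) = -30 + (-2/23 - 1/69*(-61)) = -30 + (-2/23 + 61/69) = -30 + 55/69 = -2015/69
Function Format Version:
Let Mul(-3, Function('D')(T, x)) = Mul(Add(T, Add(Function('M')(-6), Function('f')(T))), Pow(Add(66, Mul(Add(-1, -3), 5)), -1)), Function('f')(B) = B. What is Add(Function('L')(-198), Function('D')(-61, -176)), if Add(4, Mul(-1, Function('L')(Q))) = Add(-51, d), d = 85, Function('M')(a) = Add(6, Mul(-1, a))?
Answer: Rational(-2015, 69) ≈ -29.203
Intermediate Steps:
Function('L')(Q) = -30 (Function('L')(Q) = Add(4, Mul(-1, Add(-51, 85))) = Add(4, Mul(-1, 34)) = Add(4, -34) = -30)
Function('D')(T, x) = Add(Rational(-2, 23), Mul(Rational(-1, 69), T)) (Function('D')(T, x) = Mul(Rational(-1, 3), Mul(Add(T, Add(Add(6, Mul(-1, -6)), T)), Pow(Add(66, Mul(Add(-1, -3), 5)), -1))) = Mul(Rational(-1, 3), Mul(Add(T, Add(Add(6, 6), T)), Pow(Add(66, Mul(-4, 5)), -1))) = Mul(Rational(-1, 3), Mul(Add(T, Add(12, T)), Pow(Add(66, -20), -1))) = Mul(Rational(-1, 3), Mul(Add(12, Mul(2, T)), Pow(46, -1))) = Mul(Rational(-1, 3), Mul(Add(12, Mul(2, T)), Rational(1, 46))) = Mul(Rational(-1, 3), Add(Rational(6, 23), Mul(Rational(1, 23), T))) = Add(Rational(-2, 23), Mul(Rational(-1, 69), T)))
Add(Function('L')(-198), Function('D')(-61, -176)) = Add(-30, Add(Rational(-2, 23), Mul(Rational(-1, 69), -61))) = Add(-30, Add(Rational(-2, 23), Rational(61, 69))) = Add(-30, Rational(55, 69)) = Rational(-2015, 69)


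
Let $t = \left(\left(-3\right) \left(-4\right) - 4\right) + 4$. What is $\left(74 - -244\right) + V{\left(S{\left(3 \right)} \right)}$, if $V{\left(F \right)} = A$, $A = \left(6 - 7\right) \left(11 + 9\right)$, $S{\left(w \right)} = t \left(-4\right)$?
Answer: $298$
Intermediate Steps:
$t = 12$ ($t = \left(12 - 4\right) + 4 = 8 + 4 = 12$)
$S{\left(w \right)} = -48$ ($S{\left(w \right)} = 12 \left(-4\right) = -48$)
$A = -20$ ($A = \left(-1\right) 20 = -20$)
$V{\left(F \right)} = -20$
$\left(74 - -244\right) + V{\left(S{\left(3 \right)} \right)} = \left(74 - -244\right) - 20 = \left(74 + 244\right) - 20 = 318 - 20 = 298$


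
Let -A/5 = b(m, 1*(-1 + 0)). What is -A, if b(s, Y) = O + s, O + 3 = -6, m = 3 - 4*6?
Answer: -150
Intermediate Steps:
m = -21 (m = 3 - 24 = -21)
O = -9 (O = -3 - 6 = -9)
b(s, Y) = -9 + s
A = 150 (A = -5*(-9 - 21) = -5*(-30) = 150)
-A = -1*150 = -150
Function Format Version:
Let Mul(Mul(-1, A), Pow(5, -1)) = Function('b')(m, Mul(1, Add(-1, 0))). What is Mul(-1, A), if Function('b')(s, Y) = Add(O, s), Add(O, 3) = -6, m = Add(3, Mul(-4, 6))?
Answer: -150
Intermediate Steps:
m = -21 (m = Add(3, -24) = -21)
O = -9 (O = Add(-3, -6) = -9)
Function('b')(s, Y) = Add(-9, s)
A = 150 (A = Mul(-5, Add(-9, -21)) = Mul(-5, -30) = 150)
Mul(-1, A) = Mul(-1, 150) = -150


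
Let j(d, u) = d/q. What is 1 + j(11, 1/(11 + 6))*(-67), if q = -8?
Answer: 745/8 ≈ 93.125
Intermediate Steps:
j(d, u) = -d/8 (j(d, u) = d/(-8) = d*(-⅛) = -d/8)
1 + j(11, 1/(11 + 6))*(-67) = 1 - ⅛*11*(-67) = 1 - 11/8*(-67) = 1 + 737/8 = 745/8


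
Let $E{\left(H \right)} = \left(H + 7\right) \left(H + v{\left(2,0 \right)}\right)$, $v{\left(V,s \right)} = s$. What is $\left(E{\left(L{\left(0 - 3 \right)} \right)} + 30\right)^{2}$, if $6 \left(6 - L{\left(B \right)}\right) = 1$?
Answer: $\frac{14250625}{1296} \approx 10996.0$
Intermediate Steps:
$L{\left(B \right)} = \frac{35}{6}$ ($L{\left(B \right)} = 6 - \frac{1}{6} = \frac{35}{6}$)
$E{\left(H \right)} = H \left(7 + H\right)$ ($E{\left(H \right)} = \left(H + 7\right) \left(H + 0\right) = \left(7 + H\right) H = H \left(7 + H\right)$)
$\left(E{\left(L{\left(0 - 3 \right)} \right)} + 30\right)^{2} = \left(\frac{35 \left(7 + \frac{35}{6}\right)}{6} + 30\right)^{2} = \left(\frac{35}{6} \cdot \frac{77}{6} + 30\right)^{2} = \left(\frac{2695}{36} + 30\right)^{2} = \left(\frac{3775}{36}\right)^{2} = \frac{14250625}{1296}$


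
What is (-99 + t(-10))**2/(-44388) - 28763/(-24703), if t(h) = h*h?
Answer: 182386763/156645252 ≈ 1.1643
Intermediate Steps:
t(h) = h**2
(-99 + t(-10))**2/(-44388) - 28763/(-24703) = (-99 + (-10)**2)**2/(-44388) - 28763/(-24703) = (-99 + 100)**2*(-1/44388) - 28763*(-1/24703) = 1**2*(-1/44388) + 4109/3529 = 1*(-1/44388) + 4109/3529 = -1/44388 + 4109/3529 = 182386763/156645252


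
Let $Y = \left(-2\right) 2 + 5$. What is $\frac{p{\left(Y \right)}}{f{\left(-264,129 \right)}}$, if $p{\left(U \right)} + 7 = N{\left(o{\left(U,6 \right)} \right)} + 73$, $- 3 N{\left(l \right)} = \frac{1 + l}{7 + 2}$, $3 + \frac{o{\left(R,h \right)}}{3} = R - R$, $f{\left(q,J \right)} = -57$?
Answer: $- \frac{1790}{1539} \approx -1.1631$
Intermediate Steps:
$o{\left(R,h \right)} = -9$ ($o{\left(R,h \right)} = -9 + 3 \left(R - R\right) = -9 + 3 \cdot 0 = -9 + 0 = -9$)
$Y = 1$ ($Y = -4 + 5 = 1$)
$N{\left(l \right)} = - \frac{1}{27} - \frac{l}{27}$ ($N{\left(l \right)} = - \frac{\left(1 + l\right) \frac{1}{7 + 2}}{3} = - \frac{\left(1 + l\right) \frac{1}{9}}{3} = - \frac{\frac{1}{9} + \frac{l}{9}}{3} = - \frac{1}{27} - \frac{l}{27}$)
$p{\left(U \right)} = \frac{1790}{27}$ ($p{\left(U \right)} = -7 + \left(\left(- \frac{1}{27} - - \frac{1}{3}\right) + 73\right) = -7 + \left(\left(- \frac{1}{27} + \frac{1}{3}\right) + 73\right) = -7 + \left(\frac{8}{27} + 73\right) = -7 + \frac{1979}{27} = \frac{1790}{27}$)
$\frac{p{\left(Y \right)}}{f{\left(-264,129 \right)}} = \frac{1790}{27 \left(-57\right)} = \frac{1790}{27} \left(- \frac{1}{57}\right) = - \frac{1790}{1539}$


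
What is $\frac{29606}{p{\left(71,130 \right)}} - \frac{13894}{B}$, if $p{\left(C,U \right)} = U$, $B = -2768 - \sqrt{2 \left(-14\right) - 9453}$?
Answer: $\frac{23211627279}{99726965} - \frac{13894 i \sqrt{9481}}{7671305} \approx 232.75 - 0.17635 i$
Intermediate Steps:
$B = -2768 - i \sqrt{9481}$ ($B = -2768 - \sqrt{-28 - 9453} = -2768 - \sqrt{-9481} = -2768 - i \sqrt{9481} \approx -2768.0 - 97.37 i$)
$\frac{29606}{p{\left(71,130 \right)}} - \frac{13894}{B} = \frac{29606}{130} - \frac{13894}{-2768 - i \sqrt{9481}} = 29606 \cdot \frac{1}{130} - \frac{13894}{-2768 - i \sqrt{9481}} = \frac{14803}{65} - \frac{13894}{-2768 - i \sqrt{9481}}$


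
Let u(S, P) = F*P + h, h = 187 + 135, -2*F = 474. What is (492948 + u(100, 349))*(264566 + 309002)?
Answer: 235482357376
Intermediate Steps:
F = -237 (F = -½*474 = -237)
h = 322
u(S, P) = 322 - 237*P (u(S, P) = -237*P + 322 = 322 - 237*P)
(492948 + u(100, 349))*(264566 + 309002) = (492948 + (322 - 237*349))*(264566 + 309002) = (492948 + (322 - 82713))*573568 = (492948 - 82391)*573568 = 410557*573568 = 235482357376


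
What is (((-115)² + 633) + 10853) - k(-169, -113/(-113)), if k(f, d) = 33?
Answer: 24678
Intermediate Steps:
(((-115)² + 633) + 10853) - k(-169, -113/(-113)) = (((-115)² + 633) + 10853) - 1*33 = ((13225 + 633) + 10853) - 33 = (13858 + 10853) - 33 = 24711 - 33 = 24678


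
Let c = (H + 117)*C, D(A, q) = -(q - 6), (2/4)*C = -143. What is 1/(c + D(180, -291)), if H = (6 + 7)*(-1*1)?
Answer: -1/29447 ≈ -3.3959e-5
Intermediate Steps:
C = -286 (C = 2*(-143) = -286)
H = -13 (H = 13*(-1) = -13)
D(A, q) = 6 - q (D(A, q) = -(-6 + q) = 6 - q)
c = -29744 (c = (-13 + 117)*(-286) = 104*(-286) = -29744)
1/(c + D(180, -291)) = 1/(-29744 + (6 - 1*(-291))) = 1/(-29744 + (6 + 291)) = 1/(-29744 + 297) = 1/(-29447) = -1/29447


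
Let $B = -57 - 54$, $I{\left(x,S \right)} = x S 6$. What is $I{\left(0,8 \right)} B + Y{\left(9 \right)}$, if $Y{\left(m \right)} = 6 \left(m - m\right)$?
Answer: $0$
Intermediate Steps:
$I{\left(x,S \right)} = 6 S x$ ($I{\left(x,S \right)} = S x 6 = 6 S x$)
$B = -111$ ($B = -57 - 54 = -111$)
$Y{\left(m \right)} = 0$ ($Y{\left(m \right)} = 6 \cdot 0 = 0$)
$I{\left(0,8 \right)} B + Y{\left(9 \right)} = 6 \cdot 8 \cdot 0 \left(-111\right) + 0 = 0 \left(-111\right) + 0 = 0 + 0 = 0$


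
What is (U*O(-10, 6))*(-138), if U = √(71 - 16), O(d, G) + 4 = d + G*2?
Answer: 276*√55 ≈ 2046.9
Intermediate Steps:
O(d, G) = -4 + d + 2*G (O(d, G) = -4 + (d + G*2) = -4 + (d + 2*G) = -4 + d + 2*G)
U = √55 ≈ 7.4162
(U*O(-10, 6))*(-138) = (√55*(-4 - 10 + 2*6))*(-138) = (√55*(-4 - 10 + 12))*(-138) = (√55*(-2))*(-138) = -2*√55*(-138) = 276*√55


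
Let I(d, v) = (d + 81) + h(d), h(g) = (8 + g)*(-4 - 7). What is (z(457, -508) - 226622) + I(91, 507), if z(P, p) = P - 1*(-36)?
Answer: -227046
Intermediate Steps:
h(g) = -88 - 11*g (h(g) = (8 + g)*(-11) = -88 - 11*g)
I(d, v) = -7 - 10*d (I(d, v) = (d + 81) + (-88 - 11*d) = (81 + d) + (-88 - 11*d) = -7 - 10*d)
z(P, p) = 36 + P (z(P, p) = P + 36 = 36 + P)
(z(457, -508) - 226622) + I(91, 507) = ((36 + 457) - 226622) + (-7 - 10*91) = (493 - 226622) + (-7 - 910) = -226129 - 917 = -227046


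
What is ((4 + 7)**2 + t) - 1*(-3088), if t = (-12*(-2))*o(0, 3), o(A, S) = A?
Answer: 3209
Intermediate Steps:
t = 0 (t = -12*(-2)*0 = 24*0 = 0)
((4 + 7)**2 + t) - 1*(-3088) = ((4 + 7)**2 + 0) - 1*(-3088) = (11**2 + 0) + 3088 = (121 + 0) + 3088 = 121 + 3088 = 3209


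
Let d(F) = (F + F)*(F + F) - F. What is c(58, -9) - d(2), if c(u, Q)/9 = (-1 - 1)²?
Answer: 22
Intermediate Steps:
c(u, Q) = 36 (c(u, Q) = 9*(-1 - 1)² = 9*(-2)² = 9*4 = 36)
d(F) = -F + 4*F² (d(F) = (2*F)*(2*F) - F = 4*F² - F = -F + 4*F²)
c(58, -9) - d(2) = 36 - 2*(-1 + 4*2) = 36 - 2*(-1 + 8) = 36 - 2*7 = 36 - 1*14 = 36 - 14 = 22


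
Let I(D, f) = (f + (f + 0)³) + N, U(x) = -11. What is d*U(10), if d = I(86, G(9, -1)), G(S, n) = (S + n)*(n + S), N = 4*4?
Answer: -2884464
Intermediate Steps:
N = 16
G(S, n) = (S + n)² (G(S, n) = (S + n)*(S + n) = (S + n)²)
I(D, f) = 16 + f + f³ (I(D, f) = (f + (f + 0)³) + 16 = (f + f³) + 16 = 16 + f + f³)
d = 262224 (d = 16 + (9 - 1)² + ((9 - 1)²)³ = 16 + 8² + (8²)³ = 16 + 64 + 64³ = 16 + 64 + 262144 = 262224)
d*U(10) = 262224*(-11) = -2884464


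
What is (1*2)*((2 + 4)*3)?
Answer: 36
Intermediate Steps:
(1*2)*((2 + 4)*3) = 2*(6*3) = 2*18 = 36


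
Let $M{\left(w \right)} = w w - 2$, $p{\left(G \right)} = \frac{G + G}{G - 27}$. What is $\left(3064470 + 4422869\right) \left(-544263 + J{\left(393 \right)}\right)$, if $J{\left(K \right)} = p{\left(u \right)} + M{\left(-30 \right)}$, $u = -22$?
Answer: $- \frac{199349210388099}{49} \approx -4.0683 \cdot 10^{12}$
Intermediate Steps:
$p{\left(G \right)} = \frac{2 G}{-27 + G}$
$M{\left(w \right)} = -2 + w^{2}$ ($M{\left(w \right)} = w^{2} - 2 = -2 + w^{2}$)
$J{\left(K \right)} = \frac{44046}{49}$ ($J{\left(K \right)} = 2 \left(-22\right) \frac{1}{-27 - 22} - \left(2 - \left(-30\right)^{2}\right) = 2 \left(-22\right) \frac{1}{-49} + \left(-2 + 900\right) = 2 \left(-22\right) \left(- \frac{1}{49}\right) + 898 = \frac{44}{49} + 898 = \frac{44046}{49}$)
$\left(3064470 + 4422869\right) \left(-544263 + J{\left(393 \right)}\right) = \left(3064470 + 4422869\right) \left(-544263 + \frac{44046}{49}\right) = 7487339 \left(- \frac{26624841}{49}\right) = - \frac{199349210388099}{49}$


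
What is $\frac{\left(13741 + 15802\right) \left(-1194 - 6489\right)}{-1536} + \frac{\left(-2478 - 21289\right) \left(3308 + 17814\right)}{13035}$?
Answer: $\frac{729195819917}{6673920} \approx 1.0926 \cdot 10^{5}$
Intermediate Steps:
$\frac{\left(13741 + 15802\right) \left(-1194 - 6489\right)}{-1536} + \frac{\left(-2478 - 21289\right) \left(3308 + 17814\right)}{13035} = 29543 \left(-7683\right) \left(- \frac{1}{1536}\right) + \left(-23767\right) 21122 \cdot \frac{1}{13035} = \left(-226978869\right) \left(- \frac{1}{1536}\right) - \frac{502006574}{13035} = \frac{75659623}{512} - \frac{502006574}{13035} = \frac{729195819917}{6673920}$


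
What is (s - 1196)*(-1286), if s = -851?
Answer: 2632442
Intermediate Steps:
(s - 1196)*(-1286) = (-851 - 1196)*(-1286) = -2047*(-1286) = 2632442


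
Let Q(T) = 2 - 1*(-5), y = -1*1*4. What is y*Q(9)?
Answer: -28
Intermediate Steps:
y = -4 (y = -1*4 = -4)
Q(T) = 7 (Q(T) = 2 + 5 = 7)
y*Q(9) = -4*7 = -28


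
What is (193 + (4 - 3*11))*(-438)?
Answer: -71832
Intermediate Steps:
(193 + (4 - 3*11))*(-438) = (193 + (4 - 33))*(-438) = (193 - 29)*(-438) = 164*(-438) = -71832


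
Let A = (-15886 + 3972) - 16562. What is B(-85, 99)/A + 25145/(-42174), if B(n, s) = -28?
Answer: -2836699/4765662 ≈ -0.59524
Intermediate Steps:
A = -28476 (A = -11914 - 16562 = -28476)
B(-85, 99)/A + 25145/(-42174) = -28/(-28476) + 25145/(-42174) = -28*(-1/28476) + 25145*(-1/42174) = 1/1017 - 25145/42174 = -2836699/4765662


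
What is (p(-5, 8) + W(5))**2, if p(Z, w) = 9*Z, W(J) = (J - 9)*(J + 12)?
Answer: 12769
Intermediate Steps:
W(J) = (-9 + J)*(12 + J)
(p(-5, 8) + W(5))**2 = (9*(-5) + (-108 + 5**2 + 3*5))**2 = (-45 + (-108 + 25 + 15))**2 = (-45 - 68)**2 = (-113)**2 = 12769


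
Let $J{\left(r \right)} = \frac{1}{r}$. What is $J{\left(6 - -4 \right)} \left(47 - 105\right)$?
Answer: $- \frac{29}{5} \approx -5.8$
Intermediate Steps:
$J{\left(6 - -4 \right)} \left(47 - 105\right) = \frac{47 - 105}{6 - -4} = \frac{1}{6 + 4} \left(-58\right) = \frac{1}{10} \left(-58\right) = - \frac{29}{5}$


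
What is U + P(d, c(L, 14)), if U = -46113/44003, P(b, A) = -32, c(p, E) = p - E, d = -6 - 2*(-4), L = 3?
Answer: -1454209/44003 ≈ -33.048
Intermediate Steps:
d = 2 (d = -6 + 8 = 2)
U = -46113/44003 (U = -46113*1/44003 = -46113/44003 ≈ -1.0480)
U + P(d, c(L, 14)) = -46113/44003 - 32 = -1454209/44003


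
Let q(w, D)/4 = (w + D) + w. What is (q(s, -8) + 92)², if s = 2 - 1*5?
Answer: 1296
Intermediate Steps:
s = -3 (s = 2 - 5 = -3)
q(w, D) = 4*D + 8*w (q(w, D) = 4*((w + D) + w) = 4*((D + w) + w) = 4*(D + 2*w) = 4*D + 8*w)
(q(s, -8) + 92)² = ((4*(-8) + 8*(-3)) + 92)² = ((-32 - 24) + 92)² = (-56 + 92)² = 36² = 1296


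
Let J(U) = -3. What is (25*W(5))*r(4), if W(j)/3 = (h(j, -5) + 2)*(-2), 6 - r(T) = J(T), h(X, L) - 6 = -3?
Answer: -6750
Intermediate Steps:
h(X, L) = 3 (h(X, L) = 6 - 3 = 3)
r(T) = 9 (r(T) = 6 - 1*(-3) = 6 + 3 = 9)
W(j) = -30 (W(j) = 3*((3 + 2)*(-2)) = 3*(5*(-2)) = 3*(-10) = -30)
(25*W(5))*r(4) = (25*(-30))*9 = -750*9 = -6750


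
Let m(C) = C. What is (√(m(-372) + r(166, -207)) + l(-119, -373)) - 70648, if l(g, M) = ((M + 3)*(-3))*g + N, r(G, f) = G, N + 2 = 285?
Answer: -202455 + I*√206 ≈ -2.0246e+5 + 14.353*I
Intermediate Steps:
N = 283 (N = -2 + 285 = 283)
l(g, M) = 283 + g*(-9 - 3*M) (l(g, M) = ((M + 3)*(-3))*g + 283 = ((3 + M)*(-3))*g + 283 = (-9 - 3*M)*g + 283 = g*(-9 - 3*M) + 283 = 283 + g*(-9 - 3*M))
(√(m(-372) + r(166, -207)) + l(-119, -373)) - 70648 = (√(-372 + 166) + (283 - 9*(-119) - 3*(-373)*(-119))) - 70648 = (√(-206) + (283 + 1071 - 133161)) - 70648 = (I*√206 - 131807) - 70648 = (-131807 + I*√206) - 70648 = -202455 + I*√206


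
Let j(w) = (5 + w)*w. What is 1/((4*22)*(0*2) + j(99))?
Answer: 1/10296 ≈ 9.7125e-5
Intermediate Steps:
j(w) = w*(5 + w)
1/((4*22)*(0*2) + j(99)) = 1/((4*22)*(0*2) + 99*(5 + 99)) = 1/(88*0 + 99*104) = 1/(0 + 10296) = 1/10296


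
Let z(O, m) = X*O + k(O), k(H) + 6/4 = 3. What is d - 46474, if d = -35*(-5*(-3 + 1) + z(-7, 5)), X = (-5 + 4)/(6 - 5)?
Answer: -94243/2 ≈ -47122.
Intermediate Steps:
k(H) = 3/2 (k(H) = -3/2 + 3 = 3/2)
X = -1 (X = -1/1 = -1*1 = -1)
z(O, m) = 3/2 - O (z(O, m) = -O + 3/2 = 3/2 - O)
d = -1295/2 (d = -35*(-5*(-3 + 1) + (3/2 - 1*(-7))) = -35*(-5*(-2) + (3/2 + 7)) = -35*(10 + 17/2) = -35*37/2 = -1295/2 ≈ -647.50)
d - 46474 = -1295/2 - 46474 = -94243/2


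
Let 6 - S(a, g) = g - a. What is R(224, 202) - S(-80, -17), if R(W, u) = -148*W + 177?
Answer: -32918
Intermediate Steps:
R(W, u) = 177 - 148*W
S(a, g) = 6 + a - g (S(a, g) = 6 - (g - a) = 6 + (a - g) = 6 + a - g)
R(224, 202) - S(-80, -17) = (177 - 148*224) - (6 - 80 - 1*(-17)) = (177 - 33152) - (6 - 80 + 17) = -32975 - 1*(-57) = -32975 + 57 = -32918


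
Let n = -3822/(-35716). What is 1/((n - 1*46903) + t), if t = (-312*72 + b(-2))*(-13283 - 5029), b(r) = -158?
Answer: 17858/7396911483049 ≈ 2.4143e-9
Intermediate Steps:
t = 414254064 (t = (-312*72 - 158)*(-13283 - 5029) = (-22464 - 158)*(-18312) = -22622*(-18312) = 414254064)
n = 1911/17858 (n = -3822*(-1/35716) = 1911/17858 ≈ 0.10701)
1/((n - 1*46903) + t) = 1/((1911/17858 - 1*46903) + 414254064) = 1/((1911/17858 - 46903) + 414254064) = 1/(-837591863/17858 + 414254064) = 1/(7396911483049/17858) = 17858/7396911483049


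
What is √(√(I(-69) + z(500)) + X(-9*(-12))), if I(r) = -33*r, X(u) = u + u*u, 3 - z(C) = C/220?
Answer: √(1424412 + 11*√275605)/11 ≈ 108.72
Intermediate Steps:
z(C) = 3 - C/220
X(u) = u + u²
√(√(I(-69) + z(500)) + X(-9*(-12))) = √(√(-33*(-69) + (3 - 1/220*500)) + (-9*(-12))*(1 - 9*(-12))) = √(√(2277 + (3 - 25/11)) + 108*(1 + 108)) = √(√(2277 + 8/11) + 108*109) = √(√(25055/11) + 11772) = √(√275605/11 + 11772) = √(11772 + √275605/11)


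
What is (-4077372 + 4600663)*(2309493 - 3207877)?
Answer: -470116261744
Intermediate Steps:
(-4077372 + 4600663)*(2309493 - 3207877) = 523291*(-898384) = -470116261744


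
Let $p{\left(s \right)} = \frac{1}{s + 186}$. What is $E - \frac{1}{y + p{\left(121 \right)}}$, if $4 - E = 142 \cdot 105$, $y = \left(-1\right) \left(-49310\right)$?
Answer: $- \frac{225649577233}{15138171} \approx -14906.0$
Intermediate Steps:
$p{\left(s \right)} = \frac{1}{186 + s}$
$y = 49310$
$E = -14906$ ($E = 4 - 142 \cdot 105 = 4 - 14910 = -14906$)
$E - \frac{1}{y + p{\left(121 \right)}} = -14906 - \frac{1}{49310 + \frac{1}{186 + 121}} = -14906 - \frac{1}{49310 + \frac{1}{307}} = -14906 - \frac{1}{\frac{15138171}{307}} = -14906 - \frac{307}{15138171} = - \frac{225649577233}{15138171}$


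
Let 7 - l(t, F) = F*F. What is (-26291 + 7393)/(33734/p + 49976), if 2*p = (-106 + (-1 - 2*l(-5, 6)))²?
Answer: -22687049/60029922 ≈ -0.37793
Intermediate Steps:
l(t, F) = 7 - F² (l(t, F) = 7 - F*F = 7 - F²)
p = 2401/2 (p = (-106 + (-1 - 2*(7 - 1*6²)))²/2 = (-106 + (-1 - 2*(7 - 1*36)))²/2 = (-106 + (-1 - 2*(7 - 36)))²/2 = (-106 + (-1 - 2*(-29)))²/2 = (-106 + (-1 + 58))²/2 = (-106 + 57)²/2 = (½)*(-49)² = (½)*2401 = 2401/2 ≈ 1200.5)
(-26291 + 7393)/(33734/p + 49976) = (-26291 + 7393)/(33734/(2401/2) + 49976) = -18898/(33734*(2/2401) + 49976) = -18898/(67468/2401 + 49976) = -18898/120059844/2401 = -18898*2401/120059844 = -22687049/60029922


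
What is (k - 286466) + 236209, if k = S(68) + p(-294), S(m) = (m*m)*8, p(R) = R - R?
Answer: -13265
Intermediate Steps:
p(R) = 0
S(m) = 8*m**2 (S(m) = m**2*8 = 8*m**2)
k = 36992 (k = 8*68**2 + 0 = 8*4624 + 0 = 36992 + 0 = 36992)
(k - 286466) + 236209 = (36992 - 286466) + 236209 = -249474 + 236209 = -13265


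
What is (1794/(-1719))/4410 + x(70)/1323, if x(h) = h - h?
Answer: -299/1263465 ≈ -0.00023665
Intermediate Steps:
x(h) = 0
(1794/(-1719))/4410 + x(70)/1323 = (1794/(-1719))/4410 + 0/1323 = (1794*(-1/1719))*(1/4410) + 0*(1/1323) = -598/573*1/4410 + 0 = -299/1263465 + 0 = -299/1263465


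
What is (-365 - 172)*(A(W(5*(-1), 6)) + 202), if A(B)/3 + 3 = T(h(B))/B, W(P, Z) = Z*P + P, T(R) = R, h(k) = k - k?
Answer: -103641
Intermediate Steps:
h(k) = 0
W(P, Z) = P + P*Z (W(P, Z) = P*Z + P = P + P*Z)
A(B) = -9 (A(B) = -9 + 3*(0/B) = -9 + 3*0 = -9 + 0 = -9)
(-365 - 172)*(A(W(5*(-1), 6)) + 202) = (-365 - 172)*(-9 + 202) = -537*193 = -103641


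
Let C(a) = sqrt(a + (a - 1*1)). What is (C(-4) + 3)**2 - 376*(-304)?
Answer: 114304 + 18*I ≈ 1.143e+5 + 18.0*I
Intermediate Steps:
C(a) = sqrt(-1 + 2*a) (C(a) = sqrt(a + (a - 1)) = sqrt(a + (-1 + a)) = sqrt(-1 + 2*a))
(C(-4) + 3)**2 - 376*(-304) = (sqrt(-1 + 2*(-4)) + 3)**2 - 376*(-304) = (sqrt(-1 - 8) + 3)**2 + 114304 = (sqrt(-9) + 3)**2 + 114304 = (3*I + 3)**2 + 114304 = (3 + 3*I)**2 + 114304 = 114304 + (3 + 3*I)**2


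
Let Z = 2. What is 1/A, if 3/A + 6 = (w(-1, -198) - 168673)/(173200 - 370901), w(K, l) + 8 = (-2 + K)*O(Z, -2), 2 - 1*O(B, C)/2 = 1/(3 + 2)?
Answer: -1695857/988505 ≈ -1.7156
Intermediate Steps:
O(B, C) = 18/5 (O(B, C) = 4 - 2/(3 + 2) = 4 - 2/5 = 18/5)
w(K, l) = -76/5 + 18*K/5 (w(K, l) = -8 + (-2 + K)*(18/5) = -8 + (-36/5 + 18*K/5) = -76/5 + 18*K/5)
A = -988505/1695857 (A = 3/(-6 + ((-76/5 + (18/5)*(-1)) - 168673)/(173200 - 370901)) = 3/(-6 + ((-76/5 - 18/5) - 168673)/(-197701)) = 3/(-6 + (-94/5 - 168673)*(-1/197701)) = 3/(-6 - 843459/5*(-1/197701)) = 3/(-6 + 843459/988505) = 3/(-5087571/988505) = 3*(-988505/5087571) = -988505/1695857 ≈ -0.58289)
1/A = 1/(-988505/1695857) = -1695857/988505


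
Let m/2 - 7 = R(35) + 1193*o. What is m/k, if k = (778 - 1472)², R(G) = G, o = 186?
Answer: 110970/120409 ≈ 0.92161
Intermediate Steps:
m = 443880 (m = 14 + 2*(35 + 1193*186) = 14 + 2*(35 + 221898) = 14 + 2*221933 = 14 + 443866 = 443880)
k = 481636 (k = (-694)² = 481636)
m/k = 443880/481636 = 443880*(1/481636) = 110970/120409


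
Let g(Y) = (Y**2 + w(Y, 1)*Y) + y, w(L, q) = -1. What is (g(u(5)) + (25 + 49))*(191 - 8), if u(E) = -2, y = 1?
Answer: 14823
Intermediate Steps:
g(Y) = 1 + Y**2 - Y (g(Y) = (Y**2 - Y) + 1 = 1 + Y**2 - Y)
(g(u(5)) + (25 + 49))*(191 - 8) = ((1 + (-2)**2 - 1*(-2)) + (25 + 49))*(191 - 8) = ((1 + 4 + 2) + 74)*183 = (7 + 74)*183 = 81*183 = 14823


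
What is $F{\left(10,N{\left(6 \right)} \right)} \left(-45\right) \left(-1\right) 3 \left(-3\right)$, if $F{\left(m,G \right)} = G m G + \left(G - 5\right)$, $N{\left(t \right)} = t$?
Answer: $-146205$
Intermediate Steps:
$F{\left(m,G \right)} = -5 + G + m G^{2}$ ($F{\left(m,G \right)} = m G^{2} + \left(G - 5\right) = m G^{2} + \left(-5 + G\right) = -5 + G + m G^{2}$)
$F{\left(10,N{\left(6 \right)} \right)} \left(-45\right) \left(-1\right) 3 \left(-3\right) = \left(-5 + 6 + 10 \cdot 6^{2}\right) \left(-45\right) \left(-1\right) 3 \left(-3\right) = \left(-5 + 6 + 10 \cdot 36\right) \left(-45\right) \left(\left(-3\right) \left(-3\right)\right) = \left(-5 + 6 + 360\right) \left(-45\right) 9 = 361 \left(-45\right) 9 = \left(-16245\right) 9 = -146205$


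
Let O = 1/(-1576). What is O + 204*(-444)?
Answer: -142747777/1576 ≈ -90576.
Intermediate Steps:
O = -1/1576 ≈ -0.00063452
O + 204*(-444) = -1/1576 + 204*(-444) = -1/1576 - 90576 = -142747777/1576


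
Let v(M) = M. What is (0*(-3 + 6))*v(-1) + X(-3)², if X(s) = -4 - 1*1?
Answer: 25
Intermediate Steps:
X(s) = -5 (X(s) = -4 - 1 = -5)
(0*(-3 + 6))*v(-1) + X(-3)² = (0*(-3 + 6))*(-1) + (-5)² = (0*3)*(-1) + 25 = 0*(-1) + 25 = 0 + 25 = 25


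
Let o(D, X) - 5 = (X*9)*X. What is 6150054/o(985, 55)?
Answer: 3075027/13615 ≈ 225.86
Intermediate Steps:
o(D, X) = 5 + 9*X² (o(D, X) = 5 + (X*9)*X = 5 + (9*X)*X = 5 + 9*X²)
6150054/o(985, 55) = 6150054/(5 + 9*55²) = 6150054/(5 + 9*3025) = 6150054/(5 + 27225) = 6150054/27230 = 6150054*(1/27230) = 3075027/13615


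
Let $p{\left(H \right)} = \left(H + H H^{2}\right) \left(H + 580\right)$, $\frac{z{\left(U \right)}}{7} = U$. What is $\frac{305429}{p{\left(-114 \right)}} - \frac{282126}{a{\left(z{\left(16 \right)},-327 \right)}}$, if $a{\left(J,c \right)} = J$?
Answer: $- \frac{24349334041897}{9666336792} \approx -2519.0$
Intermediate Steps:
$z{\left(U \right)} = 7 U$
$p{\left(H \right)} = \left(580 + H\right) \left(H + H^{3}\right)$ ($p{\left(H \right)} = \left(H + H^{3}\right) \left(580 + H\right) = \left(580 + H\right) \left(H + H^{3}\right)$)
$\frac{305429}{p{\left(-114 \right)}} - \frac{282126}{a{\left(z{\left(16 \right)},-327 \right)}} = \frac{305429}{\left(-114\right) \left(580 - 114 + \left(-114\right)^{3} + 580 \left(-114\right)^{2}\right)} - \frac{282126}{7 \cdot 16} = \frac{305429}{\left(-114\right) \left(580 - 114 - 1481544 + 580 \cdot 12996\right)} - \frac{282126}{112} = \frac{305429}{\left(-114\right) \left(580 - 114 - 1481544 + 7537680\right)} - \frac{141063}{56} = \frac{305429}{\left(-114\right) 6056602} - \frac{141063}{56} = \frac{305429}{-690452628} - \frac{141063}{56} = 305429 \left(- \frac{1}{690452628}\right) - \frac{141063}{56} = - \frac{305429}{690452628} - \frac{141063}{56} = - \frac{24349334041897}{9666336792}$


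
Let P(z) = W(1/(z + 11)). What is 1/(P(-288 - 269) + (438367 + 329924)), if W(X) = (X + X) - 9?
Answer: 273/209740985 ≈ 1.3016e-6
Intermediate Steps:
W(X) = -9 + 2*X (W(X) = 2*X - 9 = -9 + 2*X)
P(z) = -9 + 2/(11 + z) (P(z) = -9 + 2/(z + 11) = -9 + 2/(11 + z))
1/(P(-288 - 269) + (438367 + 329924)) = 1/((-97 - 9*(-288 - 269))/(11 + (-288 - 269)) + (438367 + 329924)) = 1/((-97 - 9*(-557))/(11 - 557) + 768291) = 1/((-97 + 5013)/(-546) + 768291) = 1/(-1/546*4916 + 768291) = 1/(-2458/273 + 768291) = 1/(209740985/273) = 273/209740985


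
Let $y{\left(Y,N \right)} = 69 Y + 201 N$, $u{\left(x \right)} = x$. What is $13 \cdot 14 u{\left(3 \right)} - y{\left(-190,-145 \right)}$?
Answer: $42801$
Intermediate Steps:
$13 \cdot 14 u{\left(3 \right)} - y{\left(-190,-145 \right)} = 13 \cdot 14 \cdot 3 - \left(69 \left(-190\right) + 201 \left(-145\right)\right) = 182 \cdot 3 - \left(-13110 - 29145\right) = 546 - -42255 = 546 + 42255 = 42801$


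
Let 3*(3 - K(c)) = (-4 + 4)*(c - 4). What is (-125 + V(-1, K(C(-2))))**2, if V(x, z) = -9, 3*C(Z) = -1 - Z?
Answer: 17956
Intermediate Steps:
C(Z) = -1/3 - Z/3 (C(Z) = (-1 - Z)/3 = -1/3 - Z/3)
K(c) = 3 (K(c) = 3 - (-4 + 4)*(c - 4)/3 = 3 - 0*(-4 + c) = 3 - 1/3*0 = 3 + 0 = 3)
(-125 + V(-1, K(C(-2))))**2 = (-125 - 9)**2 = (-134)**2 = 17956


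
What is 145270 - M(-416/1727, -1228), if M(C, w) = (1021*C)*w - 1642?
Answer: -267858784/1727 ≈ -1.5510e+5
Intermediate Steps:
M(C, w) = -1642 + 1021*C*w (M(C, w) = 1021*C*w - 1642 = -1642 + 1021*C*w)
145270 - M(-416/1727, -1228) = 145270 - (-1642 + 1021*(-416/1727)*(-1228)) = 145270 - (-1642 + 521575808/1727) = 145270 - 1*518740074/1727 = 145270 - 518740074/1727 = -267858784/1727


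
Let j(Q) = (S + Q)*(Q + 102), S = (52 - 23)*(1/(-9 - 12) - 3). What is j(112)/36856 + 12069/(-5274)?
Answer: -121962679/56693742 ≈ -2.1513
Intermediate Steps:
S = -1856/21 (S = 29*(1/(-21) - 3) = 29*(-1/21 - 3) = 29*(-64/21) = -1856/21 ≈ -88.381)
j(Q) = (102 + Q)*(-1856/21 + Q) (j(Q) = (-1856/21 + Q)*(Q + 102) = (-1856/21 + Q)*(102 + Q) = (102 + Q)*(-1856/21 + Q))
j(112)/36856 + 12069/(-5274) = (-63104/7 + 112² + (286/21)*112)/36856 + 12069/(-5274) = (-63104/7 + 12544 + 4576/3)*(1/36856) + 12069*(-1/5274) = (106144/21)*(1/36856) - 1341/586 = 13268/96747 - 1341/586 = -121962679/56693742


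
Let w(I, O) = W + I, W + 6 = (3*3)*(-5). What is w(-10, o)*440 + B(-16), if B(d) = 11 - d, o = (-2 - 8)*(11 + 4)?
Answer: -26813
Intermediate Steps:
o = -150 (o = -10*15 = -150)
W = -51 (W = -6 + (3*3)*(-5) = -6 + 9*(-5) = -6 - 45 = -51)
w(I, O) = -51 + I
w(-10, o)*440 + B(-16) = (-51 - 10)*440 + (11 - 1*(-16)) = -61*440 + (11 + 16) = -26840 + 27 = -26813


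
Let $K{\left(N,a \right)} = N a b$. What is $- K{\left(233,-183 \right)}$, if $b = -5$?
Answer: $-213195$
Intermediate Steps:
$K{\left(N,a \right)} = - 5 N a$ ($K{\left(N,a \right)} = N a \left(-5\right) = - 5 N a$)
$- K{\left(233,-183 \right)} = - \left(-5\right) 233 \left(-183\right) = \left(-1\right) 213195 = -213195$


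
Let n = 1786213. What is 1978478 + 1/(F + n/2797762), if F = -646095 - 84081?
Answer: 367431581275092360/185714261809 ≈ 1.9785e+6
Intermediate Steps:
F = -730176
1978478 + 1/(F + n/2797762) = 1978478 + 1/(-730176 + 1786213/2797762) = 1978478 + 1/(-730176 + 1786213*(1/2797762)) = 1978478 + 1/(-730176 + 162383/254342) = 1978478 + 1/(-185714261809/254342) = 1978478 - 254342/185714261809 = 367431581275092360/185714261809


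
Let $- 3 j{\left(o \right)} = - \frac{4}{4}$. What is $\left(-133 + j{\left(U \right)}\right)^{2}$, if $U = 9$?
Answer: $\frac{158404}{9} \approx 17600.0$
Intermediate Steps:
$j{\left(o \right)} = \frac{1}{3}$ ($j{\left(o \right)} = - \frac{\left(-4\right) \frac{1}{4}}{3} = \left(- \frac{1}{3}\right) \left(-1\right) = \frac{1}{3}$)
$\left(-133 + j{\left(U \right)}\right)^{2} = \left(-133 + \frac{1}{3}\right)^{2} = \left(- \frac{398}{3}\right)^{2} = \frac{158404}{9}$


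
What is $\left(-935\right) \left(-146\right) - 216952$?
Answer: $-80442$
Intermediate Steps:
$\left(-935\right) \left(-146\right) - 216952 = 136510 - 216952 = -80442$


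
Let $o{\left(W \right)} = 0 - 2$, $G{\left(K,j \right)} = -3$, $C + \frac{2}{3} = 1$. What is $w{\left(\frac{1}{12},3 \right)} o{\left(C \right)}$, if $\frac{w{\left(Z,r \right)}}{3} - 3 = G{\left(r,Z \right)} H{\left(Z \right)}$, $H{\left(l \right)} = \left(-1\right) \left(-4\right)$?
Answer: $54$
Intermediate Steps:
$H{\left(l \right)} = 4$
$C = \frac{1}{3}$ ($C = - \frac{2}{3} + 1 = \frac{1}{3} \approx 0.33333$)
$w{\left(Z,r \right)} = -27$ ($w{\left(Z,r \right)} = 9 + 3 \left(\left(-3\right) 4\right) = 9 + 3 \left(-12\right) = 9 - 36 = -27$)
$o{\left(W \right)} = -2$ ($o{\left(W \right)} = 0 - 2 = -2$)
$w{\left(\frac{1}{12},3 \right)} o{\left(C \right)} = \left(-27\right) \left(-2\right) = 54$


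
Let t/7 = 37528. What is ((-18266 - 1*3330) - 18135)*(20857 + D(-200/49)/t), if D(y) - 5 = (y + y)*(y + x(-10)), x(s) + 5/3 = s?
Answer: -1568007813666557461/1892199288 ≈ -8.2867e+8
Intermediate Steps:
x(s) = -5/3 + s
t = 262696 (t = 7*37528 = 262696)
D(y) = 5 + 2*y*(-35/3 + y) (D(y) = 5 + (y + y)*(y + (-5/3 - 10)) = 5 + (2*y)*(y - 35/3) = 5 + (2*y)*(-35/3 + y) = 5 + 2*y*(-35/3 + y))
((-18266 - 1*3330) - 18135)*(20857 + D(-200/49)/t) = ((-18266 - 1*3330) - 18135)*(20857 + (5 + 2*(-200/49)² - (-14000)/(3*49))/262696) = ((-18266 - 3330) - 18135)*(20857 + (5 + 2*(-200*1/49)² - (-14000)/(3*49))*(1/262696)) = (-21596 - 18135)*(20857 + (5 + 2*(-200/49)² - 70/3*(-200/49))*(1/262696)) = -39731*(20857 + (5 + 2*(40000/2401) + 2000/21)*(1/262696)) = -39731*(20857 + (5 + 80000/2401 + 2000/21)*(1/262696)) = -39731*(20857 + (962015/7203)*(1/262696)) = -39731*(20857 + 962015/1892199288) = -39731*39465601511831/1892199288 = -1568007813666557461/1892199288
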